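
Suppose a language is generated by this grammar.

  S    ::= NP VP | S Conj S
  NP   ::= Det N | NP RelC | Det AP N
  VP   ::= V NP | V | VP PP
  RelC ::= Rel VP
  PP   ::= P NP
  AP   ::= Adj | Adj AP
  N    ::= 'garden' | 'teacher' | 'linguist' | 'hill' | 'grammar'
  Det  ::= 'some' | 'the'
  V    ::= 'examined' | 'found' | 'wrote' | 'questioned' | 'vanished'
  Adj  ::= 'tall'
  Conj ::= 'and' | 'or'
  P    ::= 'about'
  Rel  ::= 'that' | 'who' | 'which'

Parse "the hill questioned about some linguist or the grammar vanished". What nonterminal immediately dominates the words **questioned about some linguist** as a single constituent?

VP

S
  S
    NP
      Det: the
      N: hill
    VP
      VP
        V: questioned
      PP
        P: about
        NP
          Det: some
          N: linguist
  Conj: or
  S
    NP
      Det: the
      N: grammar
    VP
      V: vanished
The span 'questioned about some linguist' is the VP node built by VP → VP PP.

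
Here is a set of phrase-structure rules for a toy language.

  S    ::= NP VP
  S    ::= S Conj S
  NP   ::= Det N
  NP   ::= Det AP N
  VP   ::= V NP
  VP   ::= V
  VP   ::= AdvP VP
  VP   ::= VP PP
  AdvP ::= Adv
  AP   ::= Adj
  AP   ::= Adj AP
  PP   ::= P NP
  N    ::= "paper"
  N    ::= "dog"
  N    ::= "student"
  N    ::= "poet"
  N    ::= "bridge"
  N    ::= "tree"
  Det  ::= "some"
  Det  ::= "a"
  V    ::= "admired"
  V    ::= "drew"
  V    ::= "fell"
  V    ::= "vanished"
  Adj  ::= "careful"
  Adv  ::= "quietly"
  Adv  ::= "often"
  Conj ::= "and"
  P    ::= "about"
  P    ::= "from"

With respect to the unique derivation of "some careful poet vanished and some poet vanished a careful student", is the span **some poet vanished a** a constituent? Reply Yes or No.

[S [S [NP [Det some] [AP [Adj careful]] [N poet]] [VP [V vanished]]] [Conj and] [S [NP [Det some] [N poet]] [VP [V vanished] [NP [Det a] [AP [Adj careful]] [N student]]]]]
The smallest constituent containing 'some poet vanished a' is the S spanning 'some poet vanished a careful student'; no single node in the tree dominates exactly the given words.

No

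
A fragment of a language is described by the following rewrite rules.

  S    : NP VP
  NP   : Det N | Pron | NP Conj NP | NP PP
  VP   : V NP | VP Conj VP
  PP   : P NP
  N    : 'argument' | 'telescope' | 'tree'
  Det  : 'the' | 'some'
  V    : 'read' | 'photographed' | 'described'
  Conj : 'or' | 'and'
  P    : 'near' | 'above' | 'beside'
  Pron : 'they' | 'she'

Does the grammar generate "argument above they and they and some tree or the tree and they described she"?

For S → NP VP, no prefix of the string parses as an NP.

Ungrammatical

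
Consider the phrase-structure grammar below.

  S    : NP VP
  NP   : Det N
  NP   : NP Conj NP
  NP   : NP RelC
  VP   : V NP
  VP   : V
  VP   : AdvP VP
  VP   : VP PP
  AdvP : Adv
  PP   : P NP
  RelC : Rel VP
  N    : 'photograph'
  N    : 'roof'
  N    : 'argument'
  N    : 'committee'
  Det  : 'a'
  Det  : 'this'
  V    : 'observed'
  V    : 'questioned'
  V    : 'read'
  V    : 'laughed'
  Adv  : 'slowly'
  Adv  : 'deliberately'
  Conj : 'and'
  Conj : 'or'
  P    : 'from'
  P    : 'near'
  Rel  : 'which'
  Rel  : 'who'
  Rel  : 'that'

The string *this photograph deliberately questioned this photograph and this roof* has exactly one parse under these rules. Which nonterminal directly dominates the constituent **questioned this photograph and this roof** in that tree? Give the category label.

[S [NP [Det this] [N photograph]] [VP [AdvP [Adv deliberately]] [VP [V questioned] [NP [NP [Det this] [N photograph]] [Conj and] [NP [Det this] [N roof]]]]]]
The span 'questioned this photograph and this roof' is the VP node built by VP → V NP.
Its mother is the VP built by VP → AdvP VP.

VP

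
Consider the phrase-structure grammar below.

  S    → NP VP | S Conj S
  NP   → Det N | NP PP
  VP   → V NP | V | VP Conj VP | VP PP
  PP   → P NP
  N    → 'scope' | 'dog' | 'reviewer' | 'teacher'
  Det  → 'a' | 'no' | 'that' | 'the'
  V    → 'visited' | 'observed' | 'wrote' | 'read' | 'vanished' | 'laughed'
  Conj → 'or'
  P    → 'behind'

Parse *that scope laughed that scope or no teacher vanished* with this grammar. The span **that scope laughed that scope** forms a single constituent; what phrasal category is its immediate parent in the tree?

[S [S [NP [Det that] [N scope]] [VP [V laughed] [NP [Det that] [N scope]]]] [Conj or] [S [NP [Det no] [N teacher]] [VP [V vanished]]]]
The span 'that scope laughed that scope' is the S node built by S → NP VP.
Its mother is the S built by S → S Conj S.

S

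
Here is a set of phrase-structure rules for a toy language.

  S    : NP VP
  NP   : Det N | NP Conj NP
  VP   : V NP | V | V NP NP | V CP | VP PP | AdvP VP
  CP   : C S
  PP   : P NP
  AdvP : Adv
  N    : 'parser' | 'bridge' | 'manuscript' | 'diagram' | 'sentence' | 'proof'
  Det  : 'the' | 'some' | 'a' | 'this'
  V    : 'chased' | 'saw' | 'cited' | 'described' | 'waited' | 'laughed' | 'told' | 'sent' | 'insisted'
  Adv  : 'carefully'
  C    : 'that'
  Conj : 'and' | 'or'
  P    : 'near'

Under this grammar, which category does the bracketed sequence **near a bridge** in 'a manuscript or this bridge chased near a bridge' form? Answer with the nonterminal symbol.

S
  NP
    NP
      Det: a
      N: manuscript
    Conj: or
    NP
      Det: this
      N: bridge
  VP
    VP
      V: chased
    PP
      P: near
      NP
        Det: a
        N: bridge
The span 'near a bridge' is the PP node built by PP → P NP.

PP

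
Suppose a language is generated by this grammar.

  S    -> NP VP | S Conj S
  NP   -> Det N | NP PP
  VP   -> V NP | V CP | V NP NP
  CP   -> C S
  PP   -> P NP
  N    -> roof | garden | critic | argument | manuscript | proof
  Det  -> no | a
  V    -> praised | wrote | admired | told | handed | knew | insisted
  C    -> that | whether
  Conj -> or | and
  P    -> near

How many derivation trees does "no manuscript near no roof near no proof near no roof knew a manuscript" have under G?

5

Two of the 5 distinct bracketings:
[S [NP [NP [Det no] [N manuscript]] [PP [P near] [NP [NP [Det no] [N roof]] [PP [P near] [NP [NP [Det no] [N proof]] [PP [P near] [NP [Det no] [N roof]]]]]]]] [VP [V knew] [NP [Det a] [N manuscript]]]]
[S [NP [NP [Det no] [N manuscript]] [PP [P near] [NP [NP [NP [Det no] [N roof]] [PP [P near] [NP [Det no] [N proof]]]] [PP [P near] [NP [Det no] [N roof]]]]]] [VP [V knew] [NP [Det a] [N manuscript]]]]
The trees differ in how a recursive rule is bracketed over the same span.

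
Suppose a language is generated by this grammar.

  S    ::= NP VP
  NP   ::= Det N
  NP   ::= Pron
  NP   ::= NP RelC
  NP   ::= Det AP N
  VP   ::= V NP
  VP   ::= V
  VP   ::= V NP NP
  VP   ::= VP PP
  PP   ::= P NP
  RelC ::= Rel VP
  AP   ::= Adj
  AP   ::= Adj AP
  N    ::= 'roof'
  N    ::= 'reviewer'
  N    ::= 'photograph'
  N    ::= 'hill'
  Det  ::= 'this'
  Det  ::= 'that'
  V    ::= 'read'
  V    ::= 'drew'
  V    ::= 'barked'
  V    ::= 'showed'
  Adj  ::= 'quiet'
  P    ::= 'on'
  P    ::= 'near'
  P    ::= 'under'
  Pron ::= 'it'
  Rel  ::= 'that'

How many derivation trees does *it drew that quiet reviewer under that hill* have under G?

1

[S [NP [Pron it]] [VP [VP [V drew] [NP [Det that] [AP [Adj quiet]] [N reviewer]]] [PP [P under] [NP [Det that] [N hill]]]]]
No rule offers an alternative attachment or grouping for any span, so this is the only derivation.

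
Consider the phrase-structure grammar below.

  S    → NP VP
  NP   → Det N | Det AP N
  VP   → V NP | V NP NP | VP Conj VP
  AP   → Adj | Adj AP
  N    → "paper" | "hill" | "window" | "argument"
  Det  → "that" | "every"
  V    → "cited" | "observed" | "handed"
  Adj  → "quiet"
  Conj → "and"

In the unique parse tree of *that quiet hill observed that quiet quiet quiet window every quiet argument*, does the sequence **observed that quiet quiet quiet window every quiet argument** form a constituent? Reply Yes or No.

[S [NP [Det that] [AP [Adj quiet]] [N hill]] [VP [V observed] [NP [Det that] [AP [Adj quiet] [AP [Adj quiet] [AP [Adj quiet]]]] [N window]] [NP [Det every] [AP [Adj quiet]] [N argument]]]]
The words 'observed that quiet quiet quiet window every quiet argument' are exhaustively dominated by a single VP node (built by VP → V NP NP), so they form a constituent.

Yes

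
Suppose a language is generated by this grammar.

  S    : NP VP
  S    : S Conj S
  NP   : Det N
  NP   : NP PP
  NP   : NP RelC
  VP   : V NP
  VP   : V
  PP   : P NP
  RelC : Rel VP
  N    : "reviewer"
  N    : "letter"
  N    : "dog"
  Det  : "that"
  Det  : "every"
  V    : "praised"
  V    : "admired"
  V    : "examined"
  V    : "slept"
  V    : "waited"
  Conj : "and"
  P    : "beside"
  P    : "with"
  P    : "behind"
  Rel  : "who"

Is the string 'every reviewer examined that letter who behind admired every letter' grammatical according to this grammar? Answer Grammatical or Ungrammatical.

A Rel word can never sit immediately before a P word in any string this grammar generates, so the substring 'who behind' rules out a derivation.

Ungrammatical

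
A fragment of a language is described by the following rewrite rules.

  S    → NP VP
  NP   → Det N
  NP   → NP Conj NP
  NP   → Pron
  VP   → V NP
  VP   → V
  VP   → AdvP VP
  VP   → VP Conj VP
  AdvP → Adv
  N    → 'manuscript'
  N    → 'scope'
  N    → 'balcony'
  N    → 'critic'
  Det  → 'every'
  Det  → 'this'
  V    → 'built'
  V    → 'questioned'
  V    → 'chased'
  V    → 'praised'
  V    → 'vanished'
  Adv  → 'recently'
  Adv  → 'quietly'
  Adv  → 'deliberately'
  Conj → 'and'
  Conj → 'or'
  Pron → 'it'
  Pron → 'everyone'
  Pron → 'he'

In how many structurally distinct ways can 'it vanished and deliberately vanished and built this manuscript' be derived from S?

3

Two of the 3 distinct bracketings:
[S [NP [Pron it]] [VP [VP [V vanished]] [Conj and] [VP [AdvP [Adv deliberately]] [VP [VP [V vanished]] [Conj and] [VP [V built] [NP [Det this] [N manuscript]]]]]]]
[S [NP [Pron it]] [VP [VP [V vanished]] [Conj and] [VP [VP [AdvP [Adv deliberately]] [VP [V vanished]]] [Conj and] [VP [V built] [NP [Det this] [N manuscript]]]]]]
The trees differ in how a recursive rule is bracketed over the same span.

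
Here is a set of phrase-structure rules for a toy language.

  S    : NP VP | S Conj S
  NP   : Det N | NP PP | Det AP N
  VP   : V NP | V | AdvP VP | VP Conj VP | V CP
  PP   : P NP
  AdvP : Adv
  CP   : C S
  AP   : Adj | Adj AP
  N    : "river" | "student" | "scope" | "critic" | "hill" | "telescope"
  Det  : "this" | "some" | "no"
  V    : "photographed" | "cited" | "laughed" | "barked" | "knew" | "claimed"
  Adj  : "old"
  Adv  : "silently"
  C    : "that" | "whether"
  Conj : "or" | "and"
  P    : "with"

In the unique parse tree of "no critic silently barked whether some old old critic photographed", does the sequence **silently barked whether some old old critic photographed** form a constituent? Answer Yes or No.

[S [NP [Det no] [N critic]] [VP [AdvP [Adv silently]] [VP [V barked] [CP [C whether] [S [NP [Det some] [AP [Adj old] [AP [Adj old]]] [N critic]] [VP [V photographed]]]]]]]
The words 'silently barked whether some old old critic photographed' are exhaustively dominated by a single VP node (built by VP → AdvP VP), so they form a constituent.

Yes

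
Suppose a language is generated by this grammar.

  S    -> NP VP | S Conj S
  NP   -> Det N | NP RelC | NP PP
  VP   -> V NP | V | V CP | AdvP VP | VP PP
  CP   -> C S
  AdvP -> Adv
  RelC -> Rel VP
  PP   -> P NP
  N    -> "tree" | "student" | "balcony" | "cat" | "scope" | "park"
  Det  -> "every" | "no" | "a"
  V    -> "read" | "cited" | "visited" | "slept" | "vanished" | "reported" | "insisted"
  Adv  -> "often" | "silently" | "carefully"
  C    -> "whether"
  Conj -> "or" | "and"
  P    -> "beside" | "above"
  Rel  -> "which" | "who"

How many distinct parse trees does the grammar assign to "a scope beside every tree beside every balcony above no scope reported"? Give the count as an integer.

5

Two of the 5 distinct bracketings:
[S [NP [NP [Det a] [N scope]] [PP [P beside] [NP [NP [Det every] [N tree]] [PP [P beside] [NP [NP [Det every] [N balcony]] [PP [P above] [NP [Det no] [N scope]]]]]]]] [VP [V reported]]]
[S [NP [NP [Det a] [N scope]] [PP [P beside] [NP [NP [NP [Det every] [N tree]] [PP [P beside] [NP [Det every] [N balcony]]]] [PP [P above] [NP [Det no] [N scope]]]]]] [VP [V reported]]]
The trees differ in how a recursive rule is bracketed over the same span.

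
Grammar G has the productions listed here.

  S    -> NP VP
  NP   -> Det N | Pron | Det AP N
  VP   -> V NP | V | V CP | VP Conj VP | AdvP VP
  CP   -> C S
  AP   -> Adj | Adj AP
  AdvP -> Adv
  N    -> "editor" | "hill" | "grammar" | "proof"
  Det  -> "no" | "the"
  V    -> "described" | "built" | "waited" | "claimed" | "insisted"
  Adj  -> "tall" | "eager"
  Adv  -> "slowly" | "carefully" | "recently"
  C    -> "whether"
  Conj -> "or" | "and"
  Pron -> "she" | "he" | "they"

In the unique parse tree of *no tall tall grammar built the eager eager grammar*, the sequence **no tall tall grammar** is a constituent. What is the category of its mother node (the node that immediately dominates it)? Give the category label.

[S [NP [Det no] [AP [Adj tall] [AP [Adj tall]]] [N grammar]] [VP [V built] [NP [Det the] [AP [Adj eager] [AP [Adj eager]]] [N grammar]]]]
The span 'no tall tall grammar' is the NP node built by NP → Det AP N.
Its mother is the S built by S → NP VP.

S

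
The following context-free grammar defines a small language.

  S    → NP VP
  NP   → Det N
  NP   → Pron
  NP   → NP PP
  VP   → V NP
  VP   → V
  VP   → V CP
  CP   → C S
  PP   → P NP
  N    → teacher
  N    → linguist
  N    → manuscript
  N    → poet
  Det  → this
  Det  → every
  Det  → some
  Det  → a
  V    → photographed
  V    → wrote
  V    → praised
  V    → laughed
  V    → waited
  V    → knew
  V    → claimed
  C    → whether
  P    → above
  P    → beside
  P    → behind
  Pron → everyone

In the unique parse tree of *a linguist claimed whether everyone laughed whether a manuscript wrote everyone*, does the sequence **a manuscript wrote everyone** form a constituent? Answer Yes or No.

Yes

[S [NP [Det a] [N linguist]] [VP [V claimed] [CP [C whether] [S [NP [Pron everyone]] [VP [V laughed] [CP [C whether] [S [NP [Det a] [N manuscript]] [VP [V wrote] [NP [Pron everyone]]]]]]]]]]
The words 'a manuscript wrote everyone' are exhaustively dominated by a single S node (built by S → NP VP), so they form a constituent.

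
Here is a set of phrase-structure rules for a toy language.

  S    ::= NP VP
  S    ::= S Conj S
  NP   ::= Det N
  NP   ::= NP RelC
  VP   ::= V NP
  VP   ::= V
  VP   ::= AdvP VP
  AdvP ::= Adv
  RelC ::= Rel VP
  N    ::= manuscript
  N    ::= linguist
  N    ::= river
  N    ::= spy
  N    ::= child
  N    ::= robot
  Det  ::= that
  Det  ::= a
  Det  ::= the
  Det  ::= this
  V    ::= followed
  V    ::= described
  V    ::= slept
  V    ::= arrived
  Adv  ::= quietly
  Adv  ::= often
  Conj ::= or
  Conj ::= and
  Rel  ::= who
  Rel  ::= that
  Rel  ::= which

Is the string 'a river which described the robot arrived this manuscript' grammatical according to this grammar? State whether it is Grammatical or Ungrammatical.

[S [NP [NP [Det a] [N river]] [RelC [Rel which] [VP [V described] [NP [Det the] [N robot]]]]] [VP [V arrived] [NP [Det this] [N manuscript]]]]
The bracketing above is licensed at every node by one of the given productions, with S at the root.

Grammatical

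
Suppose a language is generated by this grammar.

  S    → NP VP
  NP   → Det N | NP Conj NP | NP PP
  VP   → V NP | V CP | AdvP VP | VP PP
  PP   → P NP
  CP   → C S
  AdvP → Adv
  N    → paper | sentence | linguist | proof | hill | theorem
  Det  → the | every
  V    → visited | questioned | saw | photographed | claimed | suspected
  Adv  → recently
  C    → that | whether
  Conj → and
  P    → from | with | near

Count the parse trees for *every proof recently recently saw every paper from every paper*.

Two of the 4 distinct bracketings:
[S [NP [Det every] [N proof]] [VP [AdvP [Adv recently]] [VP [AdvP [Adv recently]] [VP [V saw] [NP [NP [Det every] [N paper]] [PP [P from] [NP [Det every] [N paper]]]]]]]]
[S [NP [Det every] [N proof]] [VP [AdvP [Adv recently]] [VP [AdvP [Adv recently]] [VP [VP [V saw] [NP [Det every] [N paper]]] [PP [P from] [NP [Det every] [N paper]]]]]]]
The difference turns on whether NP → NP PP is used at the relevant span, versus an alternative expansion of NP.

4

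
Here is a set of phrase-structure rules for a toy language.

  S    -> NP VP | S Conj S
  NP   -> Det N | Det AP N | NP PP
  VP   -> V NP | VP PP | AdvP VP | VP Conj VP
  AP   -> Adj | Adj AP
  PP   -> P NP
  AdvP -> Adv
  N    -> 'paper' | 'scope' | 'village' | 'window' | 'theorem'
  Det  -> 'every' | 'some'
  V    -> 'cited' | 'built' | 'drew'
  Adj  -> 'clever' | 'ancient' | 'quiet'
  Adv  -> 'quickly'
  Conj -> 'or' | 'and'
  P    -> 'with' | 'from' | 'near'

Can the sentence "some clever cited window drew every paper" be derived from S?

An Adj word can never sit immediately before a V word in any string this grammar generates, so the substring 'clever cited' rules out a derivation.

Ungrammatical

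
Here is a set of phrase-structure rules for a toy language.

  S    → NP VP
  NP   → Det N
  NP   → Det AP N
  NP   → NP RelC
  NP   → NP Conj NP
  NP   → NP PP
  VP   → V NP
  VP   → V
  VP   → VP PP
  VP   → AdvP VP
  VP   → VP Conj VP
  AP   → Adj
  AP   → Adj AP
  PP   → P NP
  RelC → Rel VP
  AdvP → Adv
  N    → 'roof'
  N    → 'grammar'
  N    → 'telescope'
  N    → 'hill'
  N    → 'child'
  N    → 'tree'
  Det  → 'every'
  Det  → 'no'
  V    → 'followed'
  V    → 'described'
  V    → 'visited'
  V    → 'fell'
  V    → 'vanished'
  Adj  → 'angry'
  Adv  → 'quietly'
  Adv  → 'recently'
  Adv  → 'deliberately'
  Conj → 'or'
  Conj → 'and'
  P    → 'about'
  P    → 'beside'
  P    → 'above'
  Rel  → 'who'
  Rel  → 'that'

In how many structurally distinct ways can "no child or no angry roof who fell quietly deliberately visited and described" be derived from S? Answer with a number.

6

Two of the 6 distinct bracketings:
[S [NP [NP [NP [Det no] [N child]] [Conj or] [NP [Det no] [AP [Adj angry]] [N roof]]] [RelC [Rel who] [VP [V fell]]]] [VP [AdvP [Adv quietly]] [VP [AdvP [Adv deliberately]] [VP [VP [V visited]] [Conj and] [VP [V described]]]]]]
[S [NP [NP [NP [Det no] [N child]] [Conj or] [NP [Det no] [AP [Adj angry]] [N roof]]] [RelC [Rel who] [VP [V fell]]]] [VP [AdvP [Adv quietly]] [VP [VP [AdvP [Adv deliberately]] [VP [V visited]]] [Conj and] [VP [V described]]]]]
The trees differ in how a recursive rule is bracketed over the same span.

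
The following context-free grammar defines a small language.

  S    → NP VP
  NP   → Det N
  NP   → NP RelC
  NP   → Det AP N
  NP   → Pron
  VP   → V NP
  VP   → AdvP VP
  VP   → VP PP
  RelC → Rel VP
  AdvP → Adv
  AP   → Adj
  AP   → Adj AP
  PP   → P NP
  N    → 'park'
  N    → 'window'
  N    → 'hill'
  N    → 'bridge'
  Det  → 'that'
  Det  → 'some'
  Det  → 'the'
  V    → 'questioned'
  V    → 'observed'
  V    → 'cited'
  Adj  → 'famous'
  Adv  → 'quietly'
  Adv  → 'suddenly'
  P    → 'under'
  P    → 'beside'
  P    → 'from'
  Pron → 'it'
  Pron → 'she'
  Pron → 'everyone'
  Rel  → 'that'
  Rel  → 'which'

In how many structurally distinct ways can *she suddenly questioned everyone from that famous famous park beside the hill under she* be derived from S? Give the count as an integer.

Two of the 4 distinct bracketings:
[S [NP [Pron she]] [VP [AdvP [Adv suddenly]] [VP [VP [VP [VP [V questioned] [NP [Pron everyone]]] [PP [P from] [NP [Det that] [AP [Adj famous] [AP [Adj famous]]] [N park]]]] [PP [P beside] [NP [Det the] [N hill]]]] [PP [P under] [NP [Pron she]]]]]]
[S [NP [Pron she]] [VP [VP [AdvP [Adv suddenly]] [VP [VP [VP [V questioned] [NP [Pron everyone]]] [PP [P from] [NP [Det that] [AP [Adj famous] [AP [Adj famous]]] [N park]]]] [PP [P beside] [NP [Det the] [N hill]]]]] [PP [P under] [NP [Pron she]]]]]
The trees differ in how a recursive rule is bracketed over the same span.

4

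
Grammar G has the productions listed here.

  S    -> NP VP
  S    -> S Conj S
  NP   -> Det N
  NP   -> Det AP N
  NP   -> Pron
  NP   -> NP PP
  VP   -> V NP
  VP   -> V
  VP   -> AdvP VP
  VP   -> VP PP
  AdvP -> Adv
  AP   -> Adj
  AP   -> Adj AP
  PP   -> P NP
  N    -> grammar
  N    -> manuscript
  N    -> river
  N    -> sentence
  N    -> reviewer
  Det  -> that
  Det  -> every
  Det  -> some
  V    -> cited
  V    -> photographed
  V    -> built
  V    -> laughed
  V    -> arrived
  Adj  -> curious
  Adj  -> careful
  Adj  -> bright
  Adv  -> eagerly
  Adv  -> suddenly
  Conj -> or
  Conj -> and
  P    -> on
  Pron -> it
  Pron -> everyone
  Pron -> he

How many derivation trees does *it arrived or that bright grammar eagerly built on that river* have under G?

The two bracketings:
[S [S [NP [Pron it]] [VP [V arrived]]] [Conj or] [S [NP [Det that] [AP [Adj bright]] [N grammar]] [VP [AdvP [Adv eagerly]] [VP [VP [V built]] [PP [P on] [NP [Det that] [N river]]]]]]]
[S [S [NP [Pron it]] [VP [V arrived]]] [Conj or] [S [NP [Det that] [AP [Adj bright]] [N grammar]] [VP [VP [AdvP [Adv eagerly]] [VP [V built]]] [PP [P on] [NP [Det that] [N river]]]]]]
The trees differ in how a recursive rule is bracketed over the same span.

2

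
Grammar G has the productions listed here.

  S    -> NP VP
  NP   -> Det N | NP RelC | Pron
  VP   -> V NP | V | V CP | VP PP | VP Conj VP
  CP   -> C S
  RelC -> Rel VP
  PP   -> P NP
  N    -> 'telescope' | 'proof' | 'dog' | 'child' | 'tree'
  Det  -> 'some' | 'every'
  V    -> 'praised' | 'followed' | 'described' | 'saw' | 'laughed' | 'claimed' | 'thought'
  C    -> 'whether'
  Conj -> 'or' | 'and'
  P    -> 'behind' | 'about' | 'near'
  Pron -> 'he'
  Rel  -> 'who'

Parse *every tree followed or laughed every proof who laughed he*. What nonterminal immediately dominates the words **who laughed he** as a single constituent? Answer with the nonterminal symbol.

RelC

S
  NP
    Det: every
    N: tree
  VP
    VP
      V: followed
    Conj: or
    VP
      V: laughed
      NP
        NP
          Det: every
          N: proof
        RelC
          Rel: who
          VP
            V: laughed
            NP
              Pron: he
The span 'who laughed he' is the RelC node built by RelC → Rel VP.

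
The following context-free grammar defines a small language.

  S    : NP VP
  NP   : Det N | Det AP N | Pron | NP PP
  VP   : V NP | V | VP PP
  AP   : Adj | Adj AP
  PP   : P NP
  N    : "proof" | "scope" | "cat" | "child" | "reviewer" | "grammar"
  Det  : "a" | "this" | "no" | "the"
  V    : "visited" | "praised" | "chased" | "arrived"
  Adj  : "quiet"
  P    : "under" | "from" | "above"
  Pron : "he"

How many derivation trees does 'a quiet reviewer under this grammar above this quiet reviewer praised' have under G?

2

The two bracketings:
[S [NP [NP [Det a] [AP [Adj quiet]] [N reviewer]] [PP [P under] [NP [NP [Det this] [N grammar]] [PP [P above] [NP [Det this] [AP [Adj quiet]] [N reviewer]]]]]] [VP [V praised]]]
[S [NP [NP [NP [Det a] [AP [Adj quiet]] [N reviewer]] [PP [P under] [NP [Det this] [N grammar]]]] [PP [P above] [NP [Det this] [AP [Adj quiet]] [N reviewer]]]] [VP [V praised]]]
The trees differ in how a recursive rule is bracketed over the same span.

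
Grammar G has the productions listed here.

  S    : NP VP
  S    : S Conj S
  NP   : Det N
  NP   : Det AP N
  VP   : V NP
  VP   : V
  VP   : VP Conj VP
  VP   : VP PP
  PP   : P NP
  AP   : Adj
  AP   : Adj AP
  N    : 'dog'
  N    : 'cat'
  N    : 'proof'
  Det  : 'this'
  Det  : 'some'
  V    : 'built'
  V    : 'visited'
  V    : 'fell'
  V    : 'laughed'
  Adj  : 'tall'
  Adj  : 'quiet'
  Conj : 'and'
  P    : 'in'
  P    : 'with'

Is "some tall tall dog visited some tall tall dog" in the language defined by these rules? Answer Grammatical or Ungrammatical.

Grammatical

[S [NP [Det some] [AP [Adj tall] [AP [Adj tall]]] [N dog]] [VP [V visited] [NP [Det some] [AP [Adj tall] [AP [Adj tall]]] [N dog]]]]
Each bracket corresponds to one application of a listed rule, so the string is derivable from S.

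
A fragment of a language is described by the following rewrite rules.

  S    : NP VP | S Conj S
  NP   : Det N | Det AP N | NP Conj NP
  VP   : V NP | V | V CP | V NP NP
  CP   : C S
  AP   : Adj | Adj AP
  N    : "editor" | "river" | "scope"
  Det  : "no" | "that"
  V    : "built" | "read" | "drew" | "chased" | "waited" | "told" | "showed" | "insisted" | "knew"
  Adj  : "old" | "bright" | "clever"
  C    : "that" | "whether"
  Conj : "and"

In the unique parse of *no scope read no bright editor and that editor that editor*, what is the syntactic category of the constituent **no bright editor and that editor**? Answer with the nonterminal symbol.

S
  NP
    Det: no
    N: scope
  VP
    V: read
    NP
      NP
        Det: no
        AP
          Adj: bright
        N: editor
      Conj: and
      NP
        Det: that
        N: editor
    NP
      Det: that
      N: editor
The span 'no bright editor and that editor' is the NP node built by NP → NP Conj NP.

NP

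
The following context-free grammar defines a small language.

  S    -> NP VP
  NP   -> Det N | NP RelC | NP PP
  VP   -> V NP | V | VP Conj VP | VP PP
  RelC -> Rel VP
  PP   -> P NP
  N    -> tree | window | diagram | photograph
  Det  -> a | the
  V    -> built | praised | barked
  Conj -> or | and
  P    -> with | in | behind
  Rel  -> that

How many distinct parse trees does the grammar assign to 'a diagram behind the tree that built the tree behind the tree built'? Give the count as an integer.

Two of the 7 distinct bracketings:
[S [NP [NP [NP [Det a] [N diagram]] [PP [P behind] [NP [Det the] [N tree]]]] [RelC [Rel that] [VP [V built] [NP [NP [Det the] [N tree]] [PP [P behind] [NP [Det the] [N tree]]]]]]] [VP [V built]]]
[S [NP [NP [NP [Det a] [N diagram]] [PP [P behind] [NP [Det the] [N tree]]]] [RelC [Rel that] [VP [VP [V built] [NP [Det the] [N tree]]] [PP [P behind] [NP [Det the] [N tree]]]]]] [VP [V built]]]
The difference turns on whether VP → VP PP is used at the relevant span, versus an alternative expansion of VP.

7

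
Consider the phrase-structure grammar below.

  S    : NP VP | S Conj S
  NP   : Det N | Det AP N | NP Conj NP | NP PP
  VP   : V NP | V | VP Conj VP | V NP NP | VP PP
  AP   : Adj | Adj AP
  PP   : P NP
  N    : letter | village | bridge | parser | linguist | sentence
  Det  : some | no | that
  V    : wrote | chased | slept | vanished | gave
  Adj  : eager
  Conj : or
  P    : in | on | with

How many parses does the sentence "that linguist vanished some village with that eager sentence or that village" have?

Two of the 3 distinct bracketings:
[S [NP [Det that] [N linguist]] [VP [V vanished] [NP [NP [NP [Det some] [N village]] [PP [P with] [NP [Det that] [AP [Adj eager]] [N sentence]]]] [Conj or] [NP [Det that] [N village]]]]]
[S [NP [Det that] [N linguist]] [VP [V vanished] [NP [NP [Det some] [N village]] [PP [P with] [NP [NP [Det that] [AP [Adj eager]] [N sentence]] [Conj or] [NP [Det that] [N village]]]]]]]
The trees differ in how a recursive rule is bracketed over the same span.

3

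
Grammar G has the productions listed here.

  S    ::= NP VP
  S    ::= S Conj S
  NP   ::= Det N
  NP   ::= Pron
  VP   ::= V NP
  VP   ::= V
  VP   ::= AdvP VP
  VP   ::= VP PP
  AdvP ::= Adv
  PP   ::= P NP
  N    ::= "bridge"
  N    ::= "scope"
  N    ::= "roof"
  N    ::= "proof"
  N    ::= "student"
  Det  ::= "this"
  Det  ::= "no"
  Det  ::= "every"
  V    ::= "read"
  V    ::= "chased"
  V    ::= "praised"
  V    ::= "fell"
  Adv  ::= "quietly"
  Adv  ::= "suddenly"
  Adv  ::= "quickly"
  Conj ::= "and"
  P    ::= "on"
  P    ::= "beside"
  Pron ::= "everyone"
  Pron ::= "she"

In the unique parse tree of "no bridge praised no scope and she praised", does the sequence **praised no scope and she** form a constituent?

[S [S [NP [Det no] [N bridge]] [VP [V praised] [NP [Det no] [N scope]]]] [Conj and] [S [NP [Pron she]] [VP [V praised]]]]
The smallest constituent containing 'praised no scope and she' is the S spanning 'no bridge praised no scope and she praised'; no single node in the tree dominates exactly the given words.

No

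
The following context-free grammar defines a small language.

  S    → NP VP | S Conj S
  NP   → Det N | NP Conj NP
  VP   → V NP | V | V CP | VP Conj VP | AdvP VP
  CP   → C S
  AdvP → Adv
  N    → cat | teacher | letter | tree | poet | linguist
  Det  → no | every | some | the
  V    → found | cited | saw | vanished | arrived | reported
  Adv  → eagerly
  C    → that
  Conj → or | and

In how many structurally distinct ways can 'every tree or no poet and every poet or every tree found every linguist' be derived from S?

Two of the 5 distinct bracketings:
[S [NP [NP [Det every] [N tree]] [Conj or] [NP [NP [Det no] [N poet]] [Conj and] [NP [NP [Det every] [N poet]] [Conj or] [NP [Det every] [N tree]]]]] [VP [V found] [NP [Det every] [N linguist]]]]
[S [NP [NP [Det every] [N tree]] [Conj or] [NP [NP [NP [Det no] [N poet]] [Conj and] [NP [Det every] [N poet]]] [Conj or] [NP [Det every] [N tree]]]] [VP [V found] [NP [Det every] [N linguist]]]]
The trees differ in how a recursive rule is bracketed over the same span.

5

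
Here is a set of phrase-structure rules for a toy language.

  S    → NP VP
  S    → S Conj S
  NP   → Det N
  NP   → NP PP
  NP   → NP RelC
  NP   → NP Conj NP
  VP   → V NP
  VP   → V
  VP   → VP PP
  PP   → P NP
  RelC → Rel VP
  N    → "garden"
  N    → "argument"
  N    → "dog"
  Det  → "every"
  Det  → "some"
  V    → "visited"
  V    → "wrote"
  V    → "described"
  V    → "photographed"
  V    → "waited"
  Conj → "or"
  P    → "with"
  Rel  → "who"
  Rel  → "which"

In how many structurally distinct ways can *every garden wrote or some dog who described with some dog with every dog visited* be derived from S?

Two of the 5 distinct bracketings:
[S [S [NP [Det every] [N garden]] [VP [V wrote]]] [Conj or] [S [NP [NP [NP [Det some] [N dog]] [RelC [Rel who] [VP [V described]]]] [PP [P with] [NP [NP [Det some] [N dog]] [PP [P with] [NP [Det every] [N dog]]]]]] [VP [V visited]]]]
[S [S [NP [Det every] [N garden]] [VP [V wrote]]] [Conj or] [S [NP [NP [NP [NP [Det some] [N dog]] [RelC [Rel who] [VP [V described]]]] [PP [P with] [NP [Det some] [N dog]]]] [PP [P with] [NP [Det every] [N dog]]]] [VP [V visited]]]]
The trees differ in how a recursive rule is bracketed over the same span.

5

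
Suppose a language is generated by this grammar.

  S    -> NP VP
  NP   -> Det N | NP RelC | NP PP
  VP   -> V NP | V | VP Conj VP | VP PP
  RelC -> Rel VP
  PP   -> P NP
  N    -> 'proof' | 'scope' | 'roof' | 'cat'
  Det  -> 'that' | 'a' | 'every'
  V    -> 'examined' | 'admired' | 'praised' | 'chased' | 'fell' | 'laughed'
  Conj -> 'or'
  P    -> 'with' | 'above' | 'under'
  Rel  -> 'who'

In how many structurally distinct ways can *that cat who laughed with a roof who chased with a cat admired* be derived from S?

11

Two of the 11 distinct bracketings:
[S [NP [NP [Det that] [N cat]] [RelC [Rel who] [VP [VP [V laughed]] [PP [P with] [NP [NP [Det a] [N roof]] [RelC [Rel who] [VP [VP [V chased]] [PP [P with] [NP [Det a] [N cat]]]]]]]]]] [VP [V admired]]]
[S [NP [NP [Det that] [N cat]] [RelC [Rel who] [VP [VP [V laughed]] [PP [P with] [NP [NP [NP [Det a] [N roof]] [RelC [Rel who] [VP [V chased]]]] [PP [P with] [NP [Det a] [N cat]]]]]]]] [VP [V admired]]]
The difference turns on whether NP → NP PP is used at the relevant span, versus an alternative expansion of NP.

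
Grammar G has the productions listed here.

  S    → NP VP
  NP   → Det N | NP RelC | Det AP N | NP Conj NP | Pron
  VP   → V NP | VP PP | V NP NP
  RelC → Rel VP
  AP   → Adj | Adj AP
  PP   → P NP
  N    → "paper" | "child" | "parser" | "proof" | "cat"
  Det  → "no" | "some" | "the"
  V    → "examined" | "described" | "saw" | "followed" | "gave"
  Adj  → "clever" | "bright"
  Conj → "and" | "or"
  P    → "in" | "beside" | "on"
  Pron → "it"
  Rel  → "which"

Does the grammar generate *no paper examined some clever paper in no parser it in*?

Ungrammatical

For S → NP VP, the only prefix that parses as NP is 'no paper', but the remainder 'examined some clever paper in no parser it in' is not a VP under these rules.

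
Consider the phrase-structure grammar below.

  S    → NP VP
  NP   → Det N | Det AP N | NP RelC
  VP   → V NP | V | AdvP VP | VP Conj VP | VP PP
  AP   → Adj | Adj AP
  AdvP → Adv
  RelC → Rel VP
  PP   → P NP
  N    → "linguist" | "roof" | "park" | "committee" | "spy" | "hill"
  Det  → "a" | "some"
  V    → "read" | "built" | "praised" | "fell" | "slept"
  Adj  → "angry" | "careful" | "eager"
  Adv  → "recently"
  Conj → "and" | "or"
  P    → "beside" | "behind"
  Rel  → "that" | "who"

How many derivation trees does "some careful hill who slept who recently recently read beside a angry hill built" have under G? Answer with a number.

Two of the 3 distinct bracketings:
[S [NP [NP [NP [Det some] [AP [Adj careful]] [N hill]] [RelC [Rel who] [VP [V slept]]]] [RelC [Rel who] [VP [AdvP [Adv recently]] [VP [AdvP [Adv recently]] [VP [VP [V read]] [PP [P beside] [NP [Det a] [AP [Adj angry]] [N hill]]]]]]]] [VP [V built]]]
[S [NP [NP [NP [Det some] [AP [Adj careful]] [N hill]] [RelC [Rel who] [VP [V slept]]]] [RelC [Rel who] [VP [AdvP [Adv recently]] [VP [VP [AdvP [Adv recently]] [VP [V read]]] [PP [P beside] [NP [Det a] [AP [Adj angry]] [N hill]]]]]]] [VP [V built]]]
The trees differ in how a recursive rule is bracketed over the same span.

3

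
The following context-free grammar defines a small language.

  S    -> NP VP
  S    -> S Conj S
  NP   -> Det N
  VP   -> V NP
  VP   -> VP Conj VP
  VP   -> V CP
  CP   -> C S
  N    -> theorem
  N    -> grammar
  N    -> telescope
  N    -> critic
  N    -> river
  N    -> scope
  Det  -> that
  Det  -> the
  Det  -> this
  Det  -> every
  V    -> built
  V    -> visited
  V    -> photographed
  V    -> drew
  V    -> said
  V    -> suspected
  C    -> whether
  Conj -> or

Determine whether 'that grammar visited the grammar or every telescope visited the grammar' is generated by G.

Grammatical

S
  S
    NP
      Det: that
      N: grammar
    VP
      V: visited
      NP
        Det: the
        N: grammar
  Conj: or
  S
    NP
      Det: every
      N: telescope
    VP
      V: visited
      NP
        Det: the
        N: grammar
Every word is introduced by a lexical rule and the phrasal rules combine the resulting categories into a single S.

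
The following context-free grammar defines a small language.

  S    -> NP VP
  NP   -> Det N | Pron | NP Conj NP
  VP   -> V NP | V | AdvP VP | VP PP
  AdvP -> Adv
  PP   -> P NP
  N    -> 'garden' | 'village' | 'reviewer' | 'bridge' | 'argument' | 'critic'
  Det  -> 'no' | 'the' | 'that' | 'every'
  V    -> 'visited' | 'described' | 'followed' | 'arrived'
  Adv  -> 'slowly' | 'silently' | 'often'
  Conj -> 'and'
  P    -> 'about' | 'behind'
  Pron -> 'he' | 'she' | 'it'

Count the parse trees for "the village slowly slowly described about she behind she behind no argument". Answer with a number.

10

Two of the 10 distinct bracketings:
[S [NP [Det the] [N village]] [VP [AdvP [Adv slowly]] [VP [AdvP [Adv slowly]] [VP [VP [VP [VP [V described]] [PP [P about] [NP [Pron she]]]] [PP [P behind] [NP [Pron she]]]] [PP [P behind] [NP [Det no] [N argument]]]]]]]
[S [NP [Det the] [N village]] [VP [AdvP [Adv slowly]] [VP [VP [AdvP [Adv slowly]] [VP [VP [VP [V described]] [PP [P about] [NP [Pron she]]]] [PP [P behind] [NP [Pron she]]]]] [PP [P behind] [NP [Det no] [N argument]]]]]]
The trees differ in how a recursive rule is bracketed over the same span.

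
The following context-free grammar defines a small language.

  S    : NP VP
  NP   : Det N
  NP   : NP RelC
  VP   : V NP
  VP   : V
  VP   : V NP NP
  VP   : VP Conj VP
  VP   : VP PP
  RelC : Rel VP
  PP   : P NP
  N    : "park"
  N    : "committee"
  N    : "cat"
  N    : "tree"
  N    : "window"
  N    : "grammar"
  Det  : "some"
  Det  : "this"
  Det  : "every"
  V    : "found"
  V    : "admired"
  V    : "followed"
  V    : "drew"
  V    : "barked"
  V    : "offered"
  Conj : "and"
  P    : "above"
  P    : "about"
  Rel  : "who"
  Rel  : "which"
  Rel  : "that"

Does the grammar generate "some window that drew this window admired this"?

Ungrammatical

For S → NP VP, every NP-prefix leaves a non-VP remainder: after 'some window' the remainder is not a VP; after 'some window that drew' the remainder is not a VP; after 'some window that drew this window' the remainder is not a VP.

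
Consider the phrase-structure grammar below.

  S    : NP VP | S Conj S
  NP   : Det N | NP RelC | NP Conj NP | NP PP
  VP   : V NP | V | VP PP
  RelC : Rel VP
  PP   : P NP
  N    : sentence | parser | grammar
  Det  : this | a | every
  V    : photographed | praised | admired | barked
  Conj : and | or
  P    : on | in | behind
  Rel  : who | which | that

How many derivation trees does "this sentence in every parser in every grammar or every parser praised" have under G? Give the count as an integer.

Two of the 5 distinct bracketings:
[S [NP [NP [NP [Det this] [N sentence]] [PP [P in] [NP [NP [Det every] [N parser]] [PP [P in] [NP [Det every] [N grammar]]]]]] [Conj or] [NP [Det every] [N parser]]] [VP [V praised]]]
[S [NP [NP [NP [NP [Det this] [N sentence]] [PP [P in] [NP [Det every] [N parser]]]] [PP [P in] [NP [Det every] [N grammar]]]] [Conj or] [NP [Det every] [N parser]]] [VP [V praised]]]
The trees differ in how a recursive rule is bracketed over the same span.

5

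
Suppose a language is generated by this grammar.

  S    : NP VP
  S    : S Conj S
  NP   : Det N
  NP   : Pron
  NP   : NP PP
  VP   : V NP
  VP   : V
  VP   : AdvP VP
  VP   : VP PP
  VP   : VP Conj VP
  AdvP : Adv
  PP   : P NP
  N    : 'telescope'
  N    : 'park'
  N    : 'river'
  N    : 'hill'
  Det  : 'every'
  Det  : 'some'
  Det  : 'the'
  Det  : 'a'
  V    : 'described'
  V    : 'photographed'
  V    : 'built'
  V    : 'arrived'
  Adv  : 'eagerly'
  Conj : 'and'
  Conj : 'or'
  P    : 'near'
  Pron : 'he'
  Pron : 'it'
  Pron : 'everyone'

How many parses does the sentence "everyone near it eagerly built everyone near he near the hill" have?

9

Two of the 9 distinct bracketings:
[S [NP [NP [Pron everyone]] [PP [P near] [NP [Pron it]]]] [VP [AdvP [Adv eagerly]] [VP [V built] [NP [NP [Pron everyone]] [PP [P near] [NP [NP [Pron he]] [PP [P near] [NP [Det the] [N hill]]]]]]]]]
[S [NP [NP [Pron everyone]] [PP [P near] [NP [Pron it]]]] [VP [AdvP [Adv eagerly]] [VP [V built] [NP [NP [NP [Pron everyone]] [PP [P near] [NP [Pron he]]]] [PP [P near] [NP [Det the] [N hill]]]]]]]
The trees differ in how a recursive rule is bracketed over the same span.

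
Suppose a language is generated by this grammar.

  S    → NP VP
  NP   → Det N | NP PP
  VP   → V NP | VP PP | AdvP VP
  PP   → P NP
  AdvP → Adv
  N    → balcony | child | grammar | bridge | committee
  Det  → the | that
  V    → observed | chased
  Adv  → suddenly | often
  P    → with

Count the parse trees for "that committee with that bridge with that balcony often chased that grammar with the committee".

6

Two of the 6 distinct bracketings:
[S [NP [NP [Det that] [N committee]] [PP [P with] [NP [NP [Det that] [N bridge]] [PP [P with] [NP [Det that] [N balcony]]]]]] [VP [VP [AdvP [Adv often]] [VP [V chased] [NP [Det that] [N grammar]]]] [PP [P with] [NP [Det the] [N committee]]]]]
[S [NP [NP [Det that] [N committee]] [PP [P with] [NP [NP [Det that] [N bridge]] [PP [P with] [NP [Det that] [N balcony]]]]]] [VP [AdvP [Adv often]] [VP [V chased] [NP [NP [Det that] [N grammar]] [PP [P with] [NP [Det the] [N committee]]]]]]]
The difference turns on whether VP → VP PP is used at the relevant span, versus an alternative expansion of VP.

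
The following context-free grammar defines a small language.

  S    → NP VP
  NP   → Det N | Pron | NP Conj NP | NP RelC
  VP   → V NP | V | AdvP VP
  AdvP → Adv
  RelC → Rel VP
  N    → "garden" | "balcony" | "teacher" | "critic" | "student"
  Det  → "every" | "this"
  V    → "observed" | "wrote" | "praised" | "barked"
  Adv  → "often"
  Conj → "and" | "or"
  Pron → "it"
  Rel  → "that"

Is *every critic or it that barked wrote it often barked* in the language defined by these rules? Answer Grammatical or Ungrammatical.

For S → NP VP, every NP-prefix leaves a non-VP remainder: after 'every critic' the remainder is not a VP; after 'every critic or it' the remainder is not a VP; after 'every critic or it that barked' the remainder is not a VP.

Ungrammatical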